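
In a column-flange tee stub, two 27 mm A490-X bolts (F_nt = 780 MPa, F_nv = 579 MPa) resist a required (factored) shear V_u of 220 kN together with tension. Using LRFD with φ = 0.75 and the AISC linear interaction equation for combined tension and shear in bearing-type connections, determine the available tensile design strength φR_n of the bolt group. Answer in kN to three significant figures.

A_b = π·27²/4 = 572.6 mm²; f_rv = 220 × 1000 / (2 × 572.6) = 192.1 MPa.
F'_nt = 1.3 F_nt − (F_nt / φF_nv) f_rv = 1.3·780 − (780/(0.75·579))·192.1 = 668.9 MPa, capped at F_nt → F'_nt = 668.9 MPa.
R_n = F'_nt · A_b · n = 668.9 × 572.6 × 2 / 1000 = 766 kN.
Design strength φR_n = 0.75 × 766 = 574 kN.

574 kN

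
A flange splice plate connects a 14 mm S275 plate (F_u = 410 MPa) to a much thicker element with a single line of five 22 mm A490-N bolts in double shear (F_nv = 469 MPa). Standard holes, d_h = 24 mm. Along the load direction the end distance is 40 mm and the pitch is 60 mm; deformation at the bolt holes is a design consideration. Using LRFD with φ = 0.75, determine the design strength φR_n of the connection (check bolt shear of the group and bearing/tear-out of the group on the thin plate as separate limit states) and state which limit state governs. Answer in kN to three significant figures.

Bolt shear: A_b = π·22²/4 = 380.1 mm²; R_n = 469 × 380.1 × 5 × 2 / 1000 = 1783 kN → 0.75 × 1783 = 1340 kN.
Bearing (1.2 l_c t F_u ≤ 2.4 d t F_u): upper limit = 2.4·22·14·410 / 1000 = 303.1 kN.
  Edge l_c = 40 − 24/2 = 28 → r_n = 192.9 kN; interior l_c = 60 − 24 = 36 → r_n = 248 kN.
  R_n,bearing = 1·192.9 + 4·248 = 1185 kN → 0.75 × 1185 = 889 kN.
Bearing governs: 889 kN.

889 kN (bearing governs)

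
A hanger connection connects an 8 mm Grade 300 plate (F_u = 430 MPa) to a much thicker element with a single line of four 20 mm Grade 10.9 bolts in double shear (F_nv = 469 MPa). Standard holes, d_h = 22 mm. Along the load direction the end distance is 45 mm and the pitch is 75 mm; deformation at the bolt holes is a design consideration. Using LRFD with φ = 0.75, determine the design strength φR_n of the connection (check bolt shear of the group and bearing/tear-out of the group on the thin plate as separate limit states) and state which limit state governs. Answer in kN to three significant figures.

Bolt shear: A_b = π·20²/4 = 314.2 mm²; R_n = 469 × 314.2 × 4 × 2 / 1000 = 1179 kN → 0.75 × 1179 = 884 kN.
Bearing (1.2 l_c t F_u ≤ 2.4 d t F_u): upper limit = 2.4·20·8·430 / 1000 = 165.1 kN.
  Edge l_c = 45 − 22/2 = 34 → r_n = 140.4 kN; interior l_c = 75 − 22 = 53 → r_n = 165.1 kN.
  R_n,bearing = 1·140.4 + 3·165.1 = 635.7 kN → 0.75 × 635.7 = 477 kN.
Bearing governs: 477 kN.

477 kN (bearing governs)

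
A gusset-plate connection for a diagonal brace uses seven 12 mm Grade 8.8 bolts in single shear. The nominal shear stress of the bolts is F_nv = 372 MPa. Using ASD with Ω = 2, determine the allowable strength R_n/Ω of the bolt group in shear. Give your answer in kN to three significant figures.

A_b = π × 12² / 4 = 113.1 mm².
R_n = F_nv · A_b · n · n_s = 372 × 113.1 × 7 × 1 / 1000 = 294.5 kN.
Allowable strength R_n/Ω = 294.5 / 2 = 147 kN.

147 kN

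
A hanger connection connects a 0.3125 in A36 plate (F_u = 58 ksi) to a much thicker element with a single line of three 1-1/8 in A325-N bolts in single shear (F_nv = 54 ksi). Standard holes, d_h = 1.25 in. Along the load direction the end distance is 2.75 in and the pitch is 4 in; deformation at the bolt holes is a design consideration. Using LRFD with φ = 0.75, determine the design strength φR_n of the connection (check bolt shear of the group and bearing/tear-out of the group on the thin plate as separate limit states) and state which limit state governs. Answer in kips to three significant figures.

108 kips (bearing governs)

Bolt shear: A_b = π·1.125²/4 = 0.994 in²; R_n = 54 × 0.994 × 3 × 1 = 161 kips → 0.75 × 161 = 121 kips.
Bearing (1.2 l_c t F_u ≤ 2.4 d t F_u): upper limit = 2.4·1.125·0.3125·58 = 48.94 kips.
  Edge l_c = 2.75 − 1.25/2 = 2.125 → r_n = 46.22 kips; interior l_c = 4 − 1.25 = 2.75 → r_n = 48.94 kips.
  R_n,bearing = 1·46.22 + 2·48.94 = 144.1 kips → 0.75 × 144.1 = 108 kips.
Bearing governs: 108 kips.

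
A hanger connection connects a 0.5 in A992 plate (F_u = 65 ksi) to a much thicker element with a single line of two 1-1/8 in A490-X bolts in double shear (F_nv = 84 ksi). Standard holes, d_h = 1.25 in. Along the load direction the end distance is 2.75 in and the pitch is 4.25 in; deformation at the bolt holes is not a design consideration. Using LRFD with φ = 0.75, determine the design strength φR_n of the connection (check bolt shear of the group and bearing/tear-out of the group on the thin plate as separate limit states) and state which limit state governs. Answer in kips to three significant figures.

Bolt shear: A_b = π·1.125²/4 = 0.994 in²; R_n = 84 × 0.994 × 2 × 2 = 334 kips → 0.75 × 334 = 250 kips.
Bearing (1.5 l_c t F_u ≤ 3.0 d t F_u): upper limit = 3.0·1.125·0.5·65 = 109.7 kips.
  Edge l_c = 2.75 − 1.25/2 = 2.125 → r_n = 103.6 kips; interior l_c = 4.25 − 1.25 = 3 → r_n = 109.7 kips.
  R_n,bearing = 1·103.6 + 1·109.7 = 213.3 kips → 0.75 × 213.3 = 160 kips.
Bearing governs: 160 kips.

160 kips (bearing governs)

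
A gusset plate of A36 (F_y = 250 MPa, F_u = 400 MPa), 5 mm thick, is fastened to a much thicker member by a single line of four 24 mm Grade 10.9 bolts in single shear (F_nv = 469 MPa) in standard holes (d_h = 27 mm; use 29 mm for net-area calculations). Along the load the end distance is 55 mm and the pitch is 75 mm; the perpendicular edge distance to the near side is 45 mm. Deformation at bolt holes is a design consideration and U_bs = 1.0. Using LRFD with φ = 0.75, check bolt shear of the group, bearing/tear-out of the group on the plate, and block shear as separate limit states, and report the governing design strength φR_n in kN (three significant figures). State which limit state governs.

Bolt shear: A_b = π·24²/4 = 452.4 mm²; R_n = 469 × 452.4 × 4 × 1 / 1000 = 848.7 kN → 0.75 × 848.7 = 637 kN.
Bearing: edge l_c = 41.5, r_n = 99.6 kN; interior l_c = 48, r_n = 115.2 kN; R_n = 99.6 + 3·115.2 = 445.2 kN → 334 kN.
Block shear: A_gv = 1400, A_nv = 892.5, A_nt = 152.5 mm²; R_n = min(0.6F_uA_nv, 0.6F_yA_gv) + U_bs·F_u·A_nt = 271 kN → 203 kN.
Block shear governs: 203 kN.

203 kN (block shear governs)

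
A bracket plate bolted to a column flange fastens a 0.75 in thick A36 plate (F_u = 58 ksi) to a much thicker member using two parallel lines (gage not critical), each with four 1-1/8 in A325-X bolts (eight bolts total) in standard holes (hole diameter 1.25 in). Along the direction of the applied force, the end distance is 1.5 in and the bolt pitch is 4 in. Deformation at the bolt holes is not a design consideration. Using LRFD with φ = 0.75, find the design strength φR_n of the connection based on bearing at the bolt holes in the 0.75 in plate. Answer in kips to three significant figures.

746 kips

Per bolt r_n = 1.5 l_c t F_u ≤ 3.0 d t F_u; upper limit = 3.0 × 1.125 × 0.75 × 58 = 146.8 kips.
Edge bolt: l_c = 1.5 − 1.25/2 = 0.875 in → 1.5 × 0.875 × 0.75 × 58 = 57.09 → r_n = 57.09 kips.
Interior bolts: l_c = 4 − 1.25 = 2.75 in → 1.5 × 2.75 × 0.75 × 58 = 179.4 → r_n = 146.8 kips.
R_n = 2 × 57.09 + 6 × 146.8 = 995.1 kips.
Design strength φR_n = 0.75 × 995.1 = 746 kips.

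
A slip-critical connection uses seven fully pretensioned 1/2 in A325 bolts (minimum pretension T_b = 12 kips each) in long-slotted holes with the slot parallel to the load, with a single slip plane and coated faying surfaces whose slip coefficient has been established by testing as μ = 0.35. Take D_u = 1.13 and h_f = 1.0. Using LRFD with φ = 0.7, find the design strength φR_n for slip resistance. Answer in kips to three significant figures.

R_n = μ · D_u · h_f · T_b · n_s · n_b = 0.35 × 1.13 × 1.0 × 12 × 1 × 7 = 33.22 kips.
Design strength φR_n = 0.7 × 33.22 = 23.3 kips.

23.3 kips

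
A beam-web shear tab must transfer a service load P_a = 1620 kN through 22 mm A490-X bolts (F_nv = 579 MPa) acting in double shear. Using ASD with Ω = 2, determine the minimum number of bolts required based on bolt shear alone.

8 bolts

A_b = π·22²/4 = 380.1 mm².
Per-bolt allowable strength R_n/Ω = 579 × 380.1 × 2 / 1000 / 2 = 220.1 kN.
n ≥ 1620 / 220.1 = 7.36 → use 8 bolts.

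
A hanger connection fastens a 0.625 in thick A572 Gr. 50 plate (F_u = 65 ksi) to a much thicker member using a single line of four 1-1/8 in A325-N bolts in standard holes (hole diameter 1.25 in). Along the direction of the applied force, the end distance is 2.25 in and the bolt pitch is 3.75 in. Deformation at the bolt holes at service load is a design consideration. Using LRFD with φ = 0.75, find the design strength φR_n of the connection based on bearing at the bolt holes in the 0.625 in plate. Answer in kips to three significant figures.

Per bolt r_n = 1.2 l_c t F_u ≤ 2.4 d t F_u; upper limit = 2.4 × 1.125 × 0.625 × 65 = 109.7 kips.
Edge bolt: l_c = 2.25 − 1.25/2 = 1.625 in → 1.2 × 1.625 × 0.625 × 65 = 79.22 → r_n = 79.22 kips.
Interior bolts: l_c = 3.75 − 1.25 = 2.5 in → 1.2 × 2.5 × 0.625 × 65 = 121.9 → r_n = 109.7 kips.
R_n = 1 × 79.22 + 3 × 109.7 = 408.3 kips.
Design strength φR_n = 0.75 × 408.3 = 306 kips.

306 kips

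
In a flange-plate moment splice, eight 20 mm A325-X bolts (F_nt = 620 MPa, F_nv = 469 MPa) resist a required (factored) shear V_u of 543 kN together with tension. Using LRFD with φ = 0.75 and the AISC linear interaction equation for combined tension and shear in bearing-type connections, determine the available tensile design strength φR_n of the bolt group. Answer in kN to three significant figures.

801 kN

A_b = π·20²/4 = 314.2 mm²; f_rv = 543 × 1000 / (8 × 314.2) = 216.1 MPa.
F'_nt = 1.3 F_nt − (F_nt / φF_nv) f_rv = 1.3·620 − (620/(0.75·469))·216.1 = 425.2 MPa, capped at F_nt → F'_nt = 425.2 MPa.
R_n = F'_nt · A_b · n = 425.2 × 314.2 × 8 / 1000 = 1069 kN.
Design strength φR_n = 0.75 × 1069 = 801 kN.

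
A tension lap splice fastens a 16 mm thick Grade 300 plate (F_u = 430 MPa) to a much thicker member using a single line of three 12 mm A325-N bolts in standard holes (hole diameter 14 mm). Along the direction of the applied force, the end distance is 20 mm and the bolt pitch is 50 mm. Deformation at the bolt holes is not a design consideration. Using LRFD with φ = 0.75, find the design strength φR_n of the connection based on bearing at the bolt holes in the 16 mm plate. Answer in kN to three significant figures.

Per bolt r_n = 1.5 l_c t F_u ≤ 3.0 d t F_u; upper limit = 3.0 × 12 × 16 × 430 / 1000 = 247.7 kN.
Edge bolt: l_c = 20 − 14/2 = 13 mm → 1.5 × 13 × 16 × 430 / 1000 = 134.2 → r_n = 134.2 kN.
Interior bolts: l_c = 50 − 14 = 36 mm → 1.5 × 36 × 16 × 430 / 1000 = 371.5 → r_n = 247.7 kN.
R_n = 1 × 134.2 + 2 × 247.7 = 629.5 kN.
Design strength φR_n = 0.75 × 629.5 = 472 kN.

472 kN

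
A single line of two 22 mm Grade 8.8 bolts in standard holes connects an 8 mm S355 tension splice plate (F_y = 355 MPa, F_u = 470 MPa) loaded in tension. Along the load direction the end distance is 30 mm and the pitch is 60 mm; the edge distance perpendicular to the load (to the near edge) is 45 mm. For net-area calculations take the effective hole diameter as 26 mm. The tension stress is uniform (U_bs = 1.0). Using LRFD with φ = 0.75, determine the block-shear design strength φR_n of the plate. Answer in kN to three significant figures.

177 kN

Shear plane L_v = 30 + 1·60 = 90 mm; A_gv = 90 × 8 = 720 mm².
A_nv = (90 − 1.5·26) × 8 = 408 mm².
A_nt = (45 − 0.5·26) × 8 = 256 mm².
0.6 F_u A_nv = 115.1 kN; 0.6 F_y A_gv = 153.4 kN → shear rupture governs the shear term.
R_n = 115.1 + 1.0 × 470 × 256 / 1000 = 235.4 kN.
Design strength φR_n = 0.75 × 235.4 = 177 kN.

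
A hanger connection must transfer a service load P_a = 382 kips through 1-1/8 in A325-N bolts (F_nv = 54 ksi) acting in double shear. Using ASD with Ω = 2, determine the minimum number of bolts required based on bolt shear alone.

8 bolts

A_b = π·1.125²/4 = 0.994 in².
Per-bolt allowable strength R_n/Ω = 54 × 0.994 × 2 / 2 = 53.68 kips.
n ≥ 382 / 53.68 = 7.117 → use 8 bolts.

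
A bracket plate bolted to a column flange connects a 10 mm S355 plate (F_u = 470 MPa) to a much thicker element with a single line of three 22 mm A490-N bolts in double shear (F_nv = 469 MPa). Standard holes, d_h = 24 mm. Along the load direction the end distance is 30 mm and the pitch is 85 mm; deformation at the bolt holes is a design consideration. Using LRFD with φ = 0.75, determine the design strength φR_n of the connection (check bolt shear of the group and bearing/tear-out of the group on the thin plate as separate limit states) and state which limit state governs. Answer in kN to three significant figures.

448 kN (bearing governs)

Bolt shear: A_b = π·22²/4 = 380.1 mm²; R_n = 469 × 380.1 × 3 × 2 / 1000 = 1070 kN → 0.75 × 1070 = 802 kN.
Bearing (1.2 l_c t F_u ≤ 2.4 d t F_u): upper limit = 2.4·22·10·470 / 1000 = 248.2 kN.
  Edge l_c = 30 − 24/2 = 18 → r_n = 101.5 kN; interior l_c = 85 − 24 = 61 → r_n = 248.2 kN.
  R_n,bearing = 1·101.5 + 2·248.2 = 597.8 kN → 0.75 × 597.8 = 448 kN.
Bearing governs: 448 kN.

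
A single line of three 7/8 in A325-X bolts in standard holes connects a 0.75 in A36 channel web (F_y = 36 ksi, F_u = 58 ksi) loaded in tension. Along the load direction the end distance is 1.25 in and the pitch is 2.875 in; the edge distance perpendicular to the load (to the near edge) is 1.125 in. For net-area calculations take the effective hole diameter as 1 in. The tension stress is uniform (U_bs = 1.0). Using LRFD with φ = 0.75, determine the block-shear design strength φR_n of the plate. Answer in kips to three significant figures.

Shear plane L_v = 1.25 + 2·2.875 = 7 in; A_gv = 7 × 0.75 = 5.25 in².
A_nv = (7 − 2.5·1) × 0.75 = 3.375 in².
A_nt = (1.125 − 0.5·1) × 0.75 = 0.4688 in².
0.6 F_u A_nv = 117.4 kips; 0.6 F_y A_gv = 113.4 kips → shear yielding governs the shear term.
R_n = 113.4 + 1.0 × 58 × 0.4688 = 140.6 kips.
Design strength φR_n = 0.75 × 140.6 = 105 kips.

105 kips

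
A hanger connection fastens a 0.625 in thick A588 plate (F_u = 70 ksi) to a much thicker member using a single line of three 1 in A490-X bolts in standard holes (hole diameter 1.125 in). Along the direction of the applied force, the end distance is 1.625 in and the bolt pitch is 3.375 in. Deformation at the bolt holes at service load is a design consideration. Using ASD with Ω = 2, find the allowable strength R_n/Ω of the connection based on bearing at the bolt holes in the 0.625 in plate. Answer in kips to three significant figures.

133 kips

Per bolt r_n = 1.2 l_c t F_u ≤ 2.4 d t F_u; upper limit = 2.4 × 1 × 0.625 × 70 = 105 kips.
Edge bolt: l_c = 1.625 − 1.125/2 = 1.062 in → 1.2 × 1.062 × 0.625 × 70 = 55.78 → r_n = 55.78 kips.
Interior bolts: l_c = 3.375 − 1.125 = 2.25 in → 1.2 × 2.25 × 0.625 × 70 = 118.1 → r_n = 105 kips.
R_n = 1 × 55.78 + 2 × 105 = 265.8 kips.
Allowable strength R_n/Ω = 265.8 / 2 = 133 kips.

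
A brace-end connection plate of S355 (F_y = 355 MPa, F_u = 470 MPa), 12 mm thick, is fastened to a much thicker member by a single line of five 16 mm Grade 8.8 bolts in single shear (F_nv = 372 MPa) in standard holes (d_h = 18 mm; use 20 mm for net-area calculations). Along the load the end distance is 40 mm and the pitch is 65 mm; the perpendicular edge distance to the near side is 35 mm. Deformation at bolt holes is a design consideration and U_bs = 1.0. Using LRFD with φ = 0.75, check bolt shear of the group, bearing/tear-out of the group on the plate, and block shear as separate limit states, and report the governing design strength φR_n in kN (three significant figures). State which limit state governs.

280 kN (bolt shear governs)

Bolt shear: A_b = π·16²/4 = 201.1 mm²; R_n = 372 × 201.1 × 5 × 1 / 1000 = 374 kN → 0.75 × 374 = 280 kN.
Bearing: edge l_c = 31, r_n = 209.8 kN; interior l_c = 47, r_n = 216.6 kN; R_n = 209.8 + 4·216.6 = 1076 kN → 807 kN.
Block shear: A_gv = 3600, A_nv = 2520, A_nt = 300 mm²; R_n = min(0.6F_uA_nv, 0.6F_yA_gv) + U_bs·F_u·A_nt = 851.6 kN → 639 kN.
Bolt shear governs: 280 kN.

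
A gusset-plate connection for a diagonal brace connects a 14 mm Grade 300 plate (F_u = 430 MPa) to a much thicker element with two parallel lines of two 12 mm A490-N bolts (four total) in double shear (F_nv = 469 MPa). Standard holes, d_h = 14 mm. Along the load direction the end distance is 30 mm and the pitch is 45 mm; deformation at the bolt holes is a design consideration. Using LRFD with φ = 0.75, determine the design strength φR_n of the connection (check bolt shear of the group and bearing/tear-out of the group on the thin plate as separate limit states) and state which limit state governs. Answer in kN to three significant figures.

Bolt shear: A_b = π·12²/4 = 113.1 mm²; R_n = 469 × 113.1 × 4 × 2 / 1000 = 424.3 kN → 0.75 × 424.3 = 318 kN.
Bearing (1.2 l_c t F_u ≤ 2.4 d t F_u): upper limit = 2.4·12·14·430 / 1000 = 173.4 kN.
  Edge l_c = 30 − 14/2 = 23 → r_n = 166.2 kN; interior l_c = 45 − 14 = 31 → r_n = 173.4 kN.
  R_n,bearing = 2·166.2 + 2·173.4 = 679.1 kN → 0.75 × 679.1 = 509 kN.
Bolt shear governs: 318 kN.

318 kN (bolt shear governs)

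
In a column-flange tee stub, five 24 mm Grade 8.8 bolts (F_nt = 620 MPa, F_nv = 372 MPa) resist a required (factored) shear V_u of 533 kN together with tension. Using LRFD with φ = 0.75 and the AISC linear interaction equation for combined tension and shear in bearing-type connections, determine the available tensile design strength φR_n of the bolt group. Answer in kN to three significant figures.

A_b = π·24²/4 = 452.4 mm²; f_rv = 533 × 1000 / (5 × 452.4) = 235.6 MPa.
F'_nt = 1.3 F_nt − (F_nt / φF_nv) f_rv = 1.3·620 − (620/(0.75·372))·235.6 = 282.4 MPa, capped at F_nt → F'_nt = 282.4 MPa.
R_n = F'_nt · A_b · n = 282.4 × 452.4 × 5 / 1000 = 638.7 kN.
Design strength φR_n = 0.75 × 638.7 = 479 kN.

479 kN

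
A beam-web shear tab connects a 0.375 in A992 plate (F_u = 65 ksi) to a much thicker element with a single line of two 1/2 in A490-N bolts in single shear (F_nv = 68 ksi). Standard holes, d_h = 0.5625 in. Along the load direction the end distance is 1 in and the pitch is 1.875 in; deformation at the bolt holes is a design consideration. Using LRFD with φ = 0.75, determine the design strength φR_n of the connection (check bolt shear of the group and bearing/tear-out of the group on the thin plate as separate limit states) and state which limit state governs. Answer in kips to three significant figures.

Bolt shear: A_b = π·0.5²/4 = 0.1963 in²; R_n = 68 × 0.1963 × 2 × 1 = 26.7 kips → 0.75 × 26.7 = 20 kips.
Bearing (1.2 l_c t F_u ≤ 2.4 d t F_u): upper limit = 2.4·0.5·0.375·65 = 29.25 kips.
  Edge l_c = 1 − 0.5625/2 = 0.7188 → r_n = 21.02 kips; interior l_c = 1.875 − 0.5625 = 1.312 → r_n = 29.25 kips.
  R_n,bearing = 1·21.02 + 1·29.25 = 50.27 kips → 0.75 × 50.27 = 37.7 kips.
Bolt shear governs: 20 kips.

20 kips (bolt shear governs)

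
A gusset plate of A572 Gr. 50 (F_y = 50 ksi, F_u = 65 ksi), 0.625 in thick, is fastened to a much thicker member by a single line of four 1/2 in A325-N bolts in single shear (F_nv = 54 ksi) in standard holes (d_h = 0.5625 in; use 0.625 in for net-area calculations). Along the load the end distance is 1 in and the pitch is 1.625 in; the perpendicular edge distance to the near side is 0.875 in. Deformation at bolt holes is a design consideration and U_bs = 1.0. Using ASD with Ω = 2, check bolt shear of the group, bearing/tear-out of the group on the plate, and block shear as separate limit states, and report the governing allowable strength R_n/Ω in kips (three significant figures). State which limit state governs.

Bolt shear: A_b = π·0.5²/4 = 0.1963 in²; R_n = 54 × 0.1963 × 4 × 1 = 42.41 kips → 42.41 / 2 = 21.2 kips.
Bearing: edge l_c = 0.7188, r_n = 35.04 kips; interior l_c = 1.062, r_n = 48.75 kips; R_n = 35.04 + 3·48.75 = 181.3 kips → 90.6 kips.
Block shear: A_gv = 3.672, A_nv = 2.305, A_nt = 0.3516 in²; R_n = min(0.6F_uA_nv, 0.6F_yA_gv) + U_bs·F_u·A_nt = 112.7 kips → 56.4 kips.
Bolt shear governs: 21.2 kips.

21.2 kips (bolt shear governs)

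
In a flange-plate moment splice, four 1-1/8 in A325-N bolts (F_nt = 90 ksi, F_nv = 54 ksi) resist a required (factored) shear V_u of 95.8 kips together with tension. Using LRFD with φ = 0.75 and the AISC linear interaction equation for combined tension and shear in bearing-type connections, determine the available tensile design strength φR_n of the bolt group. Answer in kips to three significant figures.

A_b = π·1.125²/4 = 0.994 in²; f_rv = 95.8 / (4 × 0.994) = 24.09 ksi.
F'_nt = 1.3 F_nt − (F_nt / φF_nv) f_rv = 1.3·90 − (90/(0.75·54))·24.09 = 63.46 ksi, capped at F_nt → F'_nt = 63.46 ksi.
R_n = F'_nt · A_b · n = 63.46 × 0.994 × 4 = 252.3 kips.
Design strength φR_n = 0.75 × 252.3 = 189 kips.

189 kips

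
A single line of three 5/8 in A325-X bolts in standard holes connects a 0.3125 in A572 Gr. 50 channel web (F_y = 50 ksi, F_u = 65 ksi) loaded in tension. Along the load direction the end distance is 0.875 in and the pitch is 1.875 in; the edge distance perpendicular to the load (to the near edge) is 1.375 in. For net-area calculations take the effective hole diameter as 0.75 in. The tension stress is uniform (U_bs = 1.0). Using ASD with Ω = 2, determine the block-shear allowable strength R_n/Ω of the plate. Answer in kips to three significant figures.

26.9 kips

Shear plane L_v = 0.875 + 2·1.875 = 4.625 in; A_gv = 4.625 × 0.3125 = 1.445 in².
A_nv = (4.625 − 2.5·0.75) × 0.3125 = 0.8594 in².
A_nt = (1.375 − 0.5·0.75) × 0.3125 = 0.3125 in².
0.6 F_u A_nv = 33.52 kips; 0.6 F_y A_gv = 43.36 kips → shear rupture governs the shear term.
R_n = 33.52 + 1.0 × 65 × 0.3125 = 53.83 kips.
Allowable strength R_n/Ω = 53.83 / 2 = 26.9 kips.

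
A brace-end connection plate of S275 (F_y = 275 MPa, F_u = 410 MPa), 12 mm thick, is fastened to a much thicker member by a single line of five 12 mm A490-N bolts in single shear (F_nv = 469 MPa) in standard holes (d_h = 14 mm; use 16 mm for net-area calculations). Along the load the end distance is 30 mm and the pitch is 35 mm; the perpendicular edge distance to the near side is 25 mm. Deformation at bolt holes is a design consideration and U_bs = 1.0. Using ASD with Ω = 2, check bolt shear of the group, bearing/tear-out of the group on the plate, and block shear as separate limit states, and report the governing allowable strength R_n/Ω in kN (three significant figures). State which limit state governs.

Bolt shear: A_b = π·12²/4 = 113.1 mm²; R_n = 469 × 113.1 × 5 × 1 / 1000 = 265.2 kN → 265.2 / 2 = 133 kN.
Bearing: edge l_c = 23, r_n = 135.8 kN; interior l_c = 21, r_n = 124 kN; R_n = 135.8 + 4·124 = 631.7 kN → 316 kN.
Block shear: A_gv = 2040, A_nv = 1176, A_nt = 204 mm²; R_n = min(0.6F_uA_nv, 0.6F_yA_gv) + U_bs·F_u·A_nt = 372.9 kN → 186 kN.
Bolt shear governs: 133 kN.

133 kN (bolt shear governs)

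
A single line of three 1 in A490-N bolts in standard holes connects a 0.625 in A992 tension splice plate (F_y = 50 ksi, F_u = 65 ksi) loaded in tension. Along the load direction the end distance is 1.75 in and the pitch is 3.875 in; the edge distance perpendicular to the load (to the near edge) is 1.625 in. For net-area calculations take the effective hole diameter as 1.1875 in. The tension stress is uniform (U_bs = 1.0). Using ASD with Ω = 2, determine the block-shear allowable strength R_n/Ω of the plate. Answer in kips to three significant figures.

101 kips

Shear plane L_v = 1.75 + 2·3.875 = 9.5 in; A_gv = 9.5 × 0.625 = 5.938 in².
A_nv = (9.5 − 2.5·1.1875) × 0.625 = 4.082 in².
A_nt = (1.625 − 0.5·1.1875) × 0.625 = 0.6445 in².
0.6 F_u A_nv = 159.2 kips; 0.6 F_y A_gv = 178.1 kips → shear rupture governs the shear term.
R_n = 159.2 + 1.0 × 65 × 0.6445 = 201.1 kips.
Allowable strength R_n/Ω = 201.1 / 2 = 101 kips.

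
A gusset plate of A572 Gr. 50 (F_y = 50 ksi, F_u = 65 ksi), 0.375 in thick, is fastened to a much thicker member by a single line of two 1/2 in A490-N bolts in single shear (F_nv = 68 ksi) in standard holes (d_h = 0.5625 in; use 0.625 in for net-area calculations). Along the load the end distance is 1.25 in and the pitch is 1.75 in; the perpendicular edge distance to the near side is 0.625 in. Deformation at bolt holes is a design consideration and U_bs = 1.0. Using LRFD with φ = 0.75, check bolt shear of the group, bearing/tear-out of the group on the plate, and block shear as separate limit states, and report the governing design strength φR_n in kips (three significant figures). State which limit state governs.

20 kips (bolt shear governs)

Bolt shear: A_b = π·0.5²/4 = 0.1963 in²; R_n = 68 × 0.1963 × 2 × 1 = 26.7 kips → 0.75 × 26.7 = 20 kips.
Bearing: edge l_c = 0.9688, r_n = 28.34 kips; interior l_c = 1.188, r_n = 29.25 kips; R_n = 28.34 + 1·29.25 = 57.59 kips → 43.2 kips.
Block shear: A_gv = 1.125, A_nv = 0.7734, A_nt = 0.1172 in²; R_n = min(0.6F_uA_nv, 0.6F_yA_gv) + U_bs·F_u·A_nt = 37.78 kips → 28.3 kips.
Bolt shear governs: 20 kips.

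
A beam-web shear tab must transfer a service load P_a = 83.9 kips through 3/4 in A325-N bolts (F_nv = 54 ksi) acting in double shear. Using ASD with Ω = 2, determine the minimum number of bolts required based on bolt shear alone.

A_b = π·0.75²/4 = 0.4418 in².
Per-bolt allowable strength R_n/Ω = 54 × 0.4418 × 2 / 2 = 23.86 kips.
n ≥ 83.9 / 23.86 = 3.517 → use 4 bolts.

4 bolts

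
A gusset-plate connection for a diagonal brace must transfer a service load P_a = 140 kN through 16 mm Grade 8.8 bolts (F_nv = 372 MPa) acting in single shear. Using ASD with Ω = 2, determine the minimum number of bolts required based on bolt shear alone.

4 bolts

A_b = π·16²/4 = 201.1 mm².
Per-bolt allowable strength R_n/Ω = 372 × 201.1 × 1 / 1000 / 2 = 37.4 kN.
n ≥ 140 / 37.4 = 3.744 → use 4 bolts.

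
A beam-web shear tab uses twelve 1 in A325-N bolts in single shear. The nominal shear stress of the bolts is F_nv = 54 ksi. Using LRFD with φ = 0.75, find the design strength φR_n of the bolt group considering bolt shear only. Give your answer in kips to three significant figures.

382 kips

A_b = π × 1² / 4 = 0.7854 in².
R_n = F_nv · A_b · n · n_s = 54 × 0.7854 × 12 × 1 = 508.9 kips.
Design strength φR_n = 0.75 × 508.9 = 382 kips.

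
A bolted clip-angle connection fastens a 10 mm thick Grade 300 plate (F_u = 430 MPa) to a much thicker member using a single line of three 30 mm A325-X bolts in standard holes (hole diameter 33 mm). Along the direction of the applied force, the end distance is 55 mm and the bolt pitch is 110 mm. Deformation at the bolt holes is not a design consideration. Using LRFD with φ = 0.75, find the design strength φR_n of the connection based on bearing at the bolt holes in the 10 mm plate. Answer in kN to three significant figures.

767 kN

Per bolt r_n = 1.5 l_c t F_u ≤ 3.0 d t F_u; upper limit = 3.0 × 30 × 10 × 430 / 1000 = 387 kN.
Edge bolt: l_c = 55 − 33/2 = 38.5 mm → 1.5 × 38.5 × 10 × 430 / 1000 = 248.3 → r_n = 248.3 kN.
Interior bolts: l_c = 110 − 33 = 77 mm → 1.5 × 77 × 10 × 430 / 1000 = 496.7 → r_n = 387 kN.
R_n = 1 × 248.3 + 2 × 387 = 1022 kN.
Design strength φR_n = 0.75 × 1022 = 767 kN.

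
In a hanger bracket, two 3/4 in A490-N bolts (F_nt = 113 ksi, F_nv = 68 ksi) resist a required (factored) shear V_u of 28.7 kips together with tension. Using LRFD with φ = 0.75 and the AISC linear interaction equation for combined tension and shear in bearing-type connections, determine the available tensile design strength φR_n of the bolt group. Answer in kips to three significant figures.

49.7 kips

A_b = π·0.75²/4 = 0.4418 in²; f_rv = 28.7 / (2 × 0.4418) = 32.48 ksi.
F'_nt = 1.3 F_nt − (F_nt / φF_nv) f_rv = 1.3·113 − (113/(0.75·68))·32.48 = 74.93 ksi, capped at F_nt → F'_nt = 74.93 ksi.
R_n = F'_nt · A_b · n = 74.93 × 0.4418 × 2 = 66.21 kips.
Design strength φR_n = 0.75 × 66.21 = 49.7 kips.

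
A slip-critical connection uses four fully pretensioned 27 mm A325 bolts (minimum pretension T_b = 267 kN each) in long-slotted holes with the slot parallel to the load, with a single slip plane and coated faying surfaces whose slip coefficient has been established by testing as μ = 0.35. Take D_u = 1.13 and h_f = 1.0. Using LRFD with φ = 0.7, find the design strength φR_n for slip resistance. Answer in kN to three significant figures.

R_n = μ · D_u · h_f · T_b · n_s · n_b = 0.35 × 1.13 × 1.0 × 267 × 1 × 4 = 422.4 kN.
Design strength φR_n = 0.7 × 422.4 = 296 kN.

296 kN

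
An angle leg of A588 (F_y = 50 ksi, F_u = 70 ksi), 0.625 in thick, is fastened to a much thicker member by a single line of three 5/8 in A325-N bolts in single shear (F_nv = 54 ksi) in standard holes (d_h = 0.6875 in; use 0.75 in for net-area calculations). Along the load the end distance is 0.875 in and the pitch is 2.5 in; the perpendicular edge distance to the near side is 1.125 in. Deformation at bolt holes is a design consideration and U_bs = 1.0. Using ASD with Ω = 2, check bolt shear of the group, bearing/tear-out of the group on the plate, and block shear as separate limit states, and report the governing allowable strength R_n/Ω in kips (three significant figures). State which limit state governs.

24.9 kips (bolt shear governs)

Bolt shear: A_b = π·0.625²/4 = 0.3068 in²; R_n = 54 × 0.3068 × 3 × 1 = 49.7 kips → 49.7 / 2 = 24.9 kips.
Bearing: edge l_c = 0.5312, r_n = 27.89 kips; interior l_c = 1.812, r_n = 65.62 kips; R_n = 27.89 + 2·65.62 = 159.1 kips → 79.6 kips.
Block shear: A_gv = 3.672, A_nv = 2.5, A_nt = 0.4688 in²; R_n = min(0.6F_uA_nv, 0.6F_yA_gv) + U_bs·F_u·A_nt = 137.8 kips → 68.9 kips.
Bolt shear governs: 24.9 kips.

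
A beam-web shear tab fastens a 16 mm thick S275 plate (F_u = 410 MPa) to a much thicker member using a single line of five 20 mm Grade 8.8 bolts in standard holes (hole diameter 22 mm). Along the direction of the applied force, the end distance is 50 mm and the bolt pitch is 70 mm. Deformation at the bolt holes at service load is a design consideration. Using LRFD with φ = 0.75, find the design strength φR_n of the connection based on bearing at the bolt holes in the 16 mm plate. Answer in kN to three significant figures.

1170 kN

Per bolt r_n = 1.2 l_c t F_u ≤ 2.4 d t F_u; upper limit = 2.4 × 20 × 16 × 410 / 1000 = 314.9 kN.
Edge bolt: l_c = 50 − 22/2 = 39 mm → 1.2 × 39 × 16 × 410 / 1000 = 307 → r_n = 307 kN.
Interior bolts: l_c = 70 − 22 = 48 mm → 1.2 × 48 × 16 × 410 / 1000 = 377.9 → r_n = 314.9 kN.
R_n = 1 × 307 + 4 × 314.9 = 1567 kN.
Design strength φR_n = 0.75 × 1567 = 1170 kN.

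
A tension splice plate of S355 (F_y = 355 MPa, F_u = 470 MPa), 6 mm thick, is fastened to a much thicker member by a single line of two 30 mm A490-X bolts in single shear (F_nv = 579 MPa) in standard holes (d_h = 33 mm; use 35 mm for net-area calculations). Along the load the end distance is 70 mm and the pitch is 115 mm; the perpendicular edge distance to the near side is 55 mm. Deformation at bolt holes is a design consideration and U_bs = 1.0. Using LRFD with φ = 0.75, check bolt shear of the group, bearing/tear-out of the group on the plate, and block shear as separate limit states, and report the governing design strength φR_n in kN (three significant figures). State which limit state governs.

Bolt shear: A_b = π·30²/4 = 706.9 mm²; R_n = 579 × 706.9 × 2 × 1 / 1000 = 818.5 kN → 0.75 × 818.5 = 614 kN.
Bearing: edge l_c = 53.5, r_n = 181 kN; interior l_c = 82, r_n = 203 kN; R_n = 181 + 1·203 = 384.1 kN → 288 kN.
Block shear: A_gv = 1110, A_nv = 795, A_nt = 225 mm²; R_n = min(0.6F_uA_nv, 0.6F_yA_gv) + U_bs·F_u·A_nt = 329.9 kN → 247 kN.
Block shear governs: 247 kN.

247 kN (block shear governs)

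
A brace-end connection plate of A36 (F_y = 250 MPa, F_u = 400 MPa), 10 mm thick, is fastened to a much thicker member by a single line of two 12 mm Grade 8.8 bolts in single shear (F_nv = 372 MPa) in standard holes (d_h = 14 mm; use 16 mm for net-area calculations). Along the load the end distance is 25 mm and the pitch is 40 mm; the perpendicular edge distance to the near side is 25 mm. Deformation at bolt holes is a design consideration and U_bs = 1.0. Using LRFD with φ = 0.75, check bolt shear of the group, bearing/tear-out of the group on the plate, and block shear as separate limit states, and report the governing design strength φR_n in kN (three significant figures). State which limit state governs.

63.1 kN (bolt shear governs)

Bolt shear: A_b = π·12²/4 = 113.1 mm²; R_n = 372 × 113.1 × 2 × 1 / 1000 = 84.14 kN → 0.75 × 84.14 = 63.1 kN.
Bearing: edge l_c = 18, r_n = 86.4 kN; interior l_c = 26, r_n = 115.2 kN; R_n = 86.4 + 1·115.2 = 201.6 kN → 151 kN.
Block shear: A_gv = 650, A_nv = 410, A_nt = 170 mm²; R_n = min(0.6F_uA_nv, 0.6F_yA_gv) + U_bs·F_u·A_nt = 165.5 kN → 124 kN.
Bolt shear governs: 63.1 kN.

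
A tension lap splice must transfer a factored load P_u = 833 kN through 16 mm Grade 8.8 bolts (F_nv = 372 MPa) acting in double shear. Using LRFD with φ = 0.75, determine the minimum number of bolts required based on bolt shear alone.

A_b = π·16²/4 = 201.1 mm².
Per-bolt design strength φR_n = 0.75 × 372 × 201.1 × 2 / 1000 = 112.2 kN.
n ≥ 833 / 112.2 = 7.425 → use 8 bolts.

8 bolts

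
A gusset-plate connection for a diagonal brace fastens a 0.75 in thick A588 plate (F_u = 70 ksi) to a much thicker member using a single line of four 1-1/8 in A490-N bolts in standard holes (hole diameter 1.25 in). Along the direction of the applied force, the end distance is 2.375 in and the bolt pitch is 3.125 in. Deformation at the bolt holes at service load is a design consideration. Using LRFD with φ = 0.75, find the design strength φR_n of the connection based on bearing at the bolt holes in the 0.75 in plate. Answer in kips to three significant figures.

348 kips

Per bolt r_n = 1.2 l_c t F_u ≤ 2.4 d t F_u; upper limit = 2.4 × 1.125 × 0.75 × 70 = 141.8 kips.
Edge bolt: l_c = 2.375 − 1.25/2 = 1.75 in → 1.2 × 1.75 × 0.75 × 70 = 110.3 → r_n = 110.3 kips.
Interior bolts: l_c = 3.125 − 1.25 = 1.875 in → 1.2 × 1.875 × 0.75 × 70 = 118.1 → r_n = 118.1 kips.
R_n = 1 × 110.3 + 3 × 118.1 = 464.6 kips.
Design strength φR_n = 0.75 × 464.6 = 348 kips.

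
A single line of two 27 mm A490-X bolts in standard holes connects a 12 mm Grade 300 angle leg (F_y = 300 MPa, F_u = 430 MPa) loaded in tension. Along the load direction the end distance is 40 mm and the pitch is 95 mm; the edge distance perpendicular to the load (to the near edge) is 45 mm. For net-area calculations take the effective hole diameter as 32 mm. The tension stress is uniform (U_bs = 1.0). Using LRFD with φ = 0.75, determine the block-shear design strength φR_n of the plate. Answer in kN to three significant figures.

Shear plane L_v = 40 + 1·95 = 135 mm; A_gv = 135 × 12 = 1620 mm².
A_nv = (135 − 1.5·32) × 12 = 1044 mm².
A_nt = (45 − 0.5·32) × 12 = 348 mm².
0.6 F_u A_nv = 269.4 kN; 0.6 F_y A_gv = 291.6 kN → shear rupture governs the shear term.
R_n = 269.4 + 1.0 × 430 × 348 / 1000 = 419 kN.
Design strength φR_n = 0.75 × 419 = 314 kN.

314 kN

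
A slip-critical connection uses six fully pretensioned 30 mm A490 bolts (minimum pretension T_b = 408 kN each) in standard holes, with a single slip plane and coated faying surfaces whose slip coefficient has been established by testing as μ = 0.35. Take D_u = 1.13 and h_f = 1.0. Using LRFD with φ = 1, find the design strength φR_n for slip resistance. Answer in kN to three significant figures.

968 kN

R_n = μ · D_u · h_f · T_b · n_s · n_b = 0.35 × 1.13 × 1.0 × 408 × 1 × 6 = 968.2 kN.
Design strength φR_n = 1 × 968.2 = 968 kN.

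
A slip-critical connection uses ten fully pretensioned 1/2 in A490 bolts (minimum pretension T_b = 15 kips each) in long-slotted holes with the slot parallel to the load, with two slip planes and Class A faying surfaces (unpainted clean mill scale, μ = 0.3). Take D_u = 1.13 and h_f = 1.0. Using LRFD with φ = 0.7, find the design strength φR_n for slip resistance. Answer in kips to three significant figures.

R_n = μ · D_u · h_f · T_b · n_s · n_b = 0.3 × 1.13 × 1.0 × 15 × 2 × 10 = 101.7 kips.
Design strength φR_n = 0.7 × 101.7 = 71.2 kips.

71.2 kips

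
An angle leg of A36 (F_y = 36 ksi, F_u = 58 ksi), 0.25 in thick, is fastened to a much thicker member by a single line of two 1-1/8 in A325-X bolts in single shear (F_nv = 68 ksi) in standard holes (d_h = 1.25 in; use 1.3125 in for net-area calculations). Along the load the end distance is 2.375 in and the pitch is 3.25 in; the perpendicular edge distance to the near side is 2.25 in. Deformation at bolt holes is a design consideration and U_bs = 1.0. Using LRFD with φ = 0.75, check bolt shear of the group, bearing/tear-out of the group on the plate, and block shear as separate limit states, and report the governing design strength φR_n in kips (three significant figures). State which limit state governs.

Bolt shear: A_b = π·1.125²/4 = 0.994 in²; R_n = 68 × 0.994 × 2 × 1 = 135.2 kips → 0.75 × 135.2 = 101 kips.
Bearing: edge l_c = 1.75, r_n = 30.45 kips; interior l_c = 2, r_n = 34.8 kips; R_n = 30.45 + 1·34.8 = 65.25 kips → 48.9 kips.
Block shear: A_gv = 1.406, A_nv = 0.9141, A_nt = 0.3984 in²; R_n = min(0.6F_uA_nv, 0.6F_yA_gv) + U_bs·F_u·A_nt = 53.48 kips → 40.1 kips.
Block shear governs: 40.1 kips.

40.1 kips (block shear governs)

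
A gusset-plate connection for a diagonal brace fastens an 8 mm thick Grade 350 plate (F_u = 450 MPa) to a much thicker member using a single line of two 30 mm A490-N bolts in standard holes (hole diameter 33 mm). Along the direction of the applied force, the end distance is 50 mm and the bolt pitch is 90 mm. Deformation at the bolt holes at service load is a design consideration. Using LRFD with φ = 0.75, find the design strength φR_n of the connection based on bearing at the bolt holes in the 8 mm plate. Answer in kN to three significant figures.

293 kN

Per bolt r_n = 1.2 l_c t F_u ≤ 2.4 d t F_u; upper limit = 2.4 × 30 × 8 × 450 / 1000 = 259.2 kN.
Edge bolt: l_c = 50 − 33/2 = 33.5 mm → 1.2 × 33.5 × 8 × 450 / 1000 = 144.7 → r_n = 144.7 kN.
Interior bolts: l_c = 90 − 33 = 57 mm → 1.2 × 57 × 8 × 450 / 1000 = 246.2 → r_n = 246.2 kN.
R_n = 1 × 144.7 + 1 × 246.2 = 391 kN.
Design strength φR_n = 0.75 × 391 = 293 kN.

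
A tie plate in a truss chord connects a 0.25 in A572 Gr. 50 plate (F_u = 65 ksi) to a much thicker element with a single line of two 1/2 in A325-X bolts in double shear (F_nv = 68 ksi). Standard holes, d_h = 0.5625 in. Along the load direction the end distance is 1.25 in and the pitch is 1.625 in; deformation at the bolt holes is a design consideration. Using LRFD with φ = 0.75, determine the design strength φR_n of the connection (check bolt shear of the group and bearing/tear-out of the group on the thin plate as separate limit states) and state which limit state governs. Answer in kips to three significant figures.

Bolt shear: A_b = π·0.5²/4 = 0.1963 in²; R_n = 68 × 0.1963 × 2 × 2 = 53.41 kips → 0.75 × 53.41 = 40.1 kips.
Bearing (1.2 l_c t F_u ≤ 2.4 d t F_u): upper limit = 2.4·0.5·0.25·65 = 19.5 kips.
  Edge l_c = 1.25 − 0.5625/2 = 0.9688 → r_n = 18.89 kips; interior l_c = 1.625 − 0.5625 = 1.062 → r_n = 19.5 kips.
  R_n,bearing = 1·18.89 + 1·19.5 = 38.39 kips → 0.75 × 38.39 = 28.8 kips.
Bearing governs: 28.8 kips.

28.8 kips (bearing governs)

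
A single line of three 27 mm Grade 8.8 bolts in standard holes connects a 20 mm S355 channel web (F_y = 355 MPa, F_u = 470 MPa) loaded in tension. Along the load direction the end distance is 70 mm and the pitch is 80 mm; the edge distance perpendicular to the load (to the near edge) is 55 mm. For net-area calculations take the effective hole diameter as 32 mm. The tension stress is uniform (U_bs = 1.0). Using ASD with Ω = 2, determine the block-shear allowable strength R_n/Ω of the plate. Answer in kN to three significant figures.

606 kN

Shear plane L_v = 70 + 2·80 = 230 mm; A_gv = 230 × 20 = 4600 mm².
A_nv = (230 − 2.5·32) × 20 = 3000 mm².
A_nt = (55 − 0.5·32) × 20 = 780 mm².
0.6 F_u A_nv = 846 kN; 0.6 F_y A_gv = 979.8 kN → shear rupture governs the shear term.
R_n = 846 + 1.0 × 470 × 780 / 1000 = 1213 kN.
Allowable strength R_n/Ω = 1213 / 2 = 606 kN.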